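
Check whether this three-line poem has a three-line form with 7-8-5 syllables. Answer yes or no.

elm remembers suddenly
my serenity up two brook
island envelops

Line 1: elm (1), remembers (3), suddenly (3) → 7 ✓
Line 2: my (1), serenity (4), up (1), two (1), brook (1) → 8 ✓
Line 3: island (2), envelops (3) → 5 ✓

Yes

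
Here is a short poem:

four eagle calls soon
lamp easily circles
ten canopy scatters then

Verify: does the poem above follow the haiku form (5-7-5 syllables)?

No

Line 1: "four eagle calls soon": 1+2+1+1 = 5 ✓
Line 2: "lamp easily circles": 1+3+2 = 6 (expected 7)
Line 3: "ten canopy scatters then": 1+3+2+1 = 7 (expected 5)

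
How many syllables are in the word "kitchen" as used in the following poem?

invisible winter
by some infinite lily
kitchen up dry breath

2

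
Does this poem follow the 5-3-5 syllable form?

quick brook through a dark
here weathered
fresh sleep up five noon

Yes

Line 1: quick (1), brook (1), through (1), a (1), dark (1) → 5 ✓
Line 2: here (1), weathered (2) → 3 ✓
Line 3: fresh (1), sleep (1), up (1), five (1), noon (1) → 5 ✓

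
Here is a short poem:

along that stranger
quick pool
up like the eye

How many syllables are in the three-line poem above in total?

11

Line 1: "along that stranger": 2+1+2 = 5
Line 2: "quick pool": 1+1 = 2
Line 3: "up like the eye": 1+1+1+1 = 4
Total: 5 + 2 + 4 = 11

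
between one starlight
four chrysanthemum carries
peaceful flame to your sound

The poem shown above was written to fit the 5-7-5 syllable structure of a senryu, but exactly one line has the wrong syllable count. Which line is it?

Line 1: between(2) + one(1) + starlight(2) = 5 ✓
Line 2: four(1) + chrysanthemum(4) + carries(2) = 7 ✓
Line 3: peaceful(2) + flame(1) + to(1) + your(1) + sound(1) = 6 (expected 5)

Line 3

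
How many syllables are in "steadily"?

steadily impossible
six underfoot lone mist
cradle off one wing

3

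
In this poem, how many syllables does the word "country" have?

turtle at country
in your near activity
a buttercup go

2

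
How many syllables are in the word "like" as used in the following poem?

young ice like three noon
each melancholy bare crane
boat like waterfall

1

"like" has 1 syllable.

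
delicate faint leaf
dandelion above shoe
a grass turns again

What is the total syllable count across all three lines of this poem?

Line 1: "delicate faint leaf": 3+1+1 = 5
Line 2: "dandelion above shoe": 4+2+1 = 7
Line 3: "a grass turns again": 1+1+1+2 = 5
Total: 5 + 7 + 5 = 17

17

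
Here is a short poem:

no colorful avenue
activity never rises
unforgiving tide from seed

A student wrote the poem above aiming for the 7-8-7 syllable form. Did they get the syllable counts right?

Line 1: no (1), colorful (3), avenue (3) → 7 ✓
Line 2: activity (4), never (2), rises (2) → 8 ✓
Line 3: unforgiving (4), tide (1), from (1), seed (1) → 7 ✓

Yes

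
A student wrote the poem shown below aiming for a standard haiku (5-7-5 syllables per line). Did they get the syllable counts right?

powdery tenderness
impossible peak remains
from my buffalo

Line 1: powdery (3), tenderness (3) → 6 (expected 5)
Line 2: impossible (4), peak (1), remains (2) → 7 ✓
Line 3: from (1), my (1), buffalo (3) → 5 ✓

No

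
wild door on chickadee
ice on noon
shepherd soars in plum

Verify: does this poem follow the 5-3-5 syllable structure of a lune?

Line 1: wild (1), door (1), on (1), chickadee (3) → 6 (expected 5)
Line 2: ice (1), on (1), noon (1) → 3 ✓
Line 3: shepherd (2), soars (1), in (1), plum (1) → 5 ✓

No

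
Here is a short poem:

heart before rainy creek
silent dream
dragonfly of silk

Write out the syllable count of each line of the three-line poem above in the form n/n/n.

6/3/5

Line 1: heart(1) + before(2) + rainy(2) + creek(1) = 6
Line 2: silent(2) + dream(1) = 3
Line 3: dragonfly(3) + of(1) + silk(1) = 5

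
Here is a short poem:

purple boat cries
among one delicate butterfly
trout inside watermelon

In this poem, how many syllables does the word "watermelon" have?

4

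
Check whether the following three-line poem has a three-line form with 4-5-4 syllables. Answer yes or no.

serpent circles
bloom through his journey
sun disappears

Yes

Line 1: "serpent circles": 2+2 = 4 ✓
Line 2: "bloom through his journey": 1+1+1+2 = 5 ✓
Line 3: "sun disappears": 1+3 = 4 ✓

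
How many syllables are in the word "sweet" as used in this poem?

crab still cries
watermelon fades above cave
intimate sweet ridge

1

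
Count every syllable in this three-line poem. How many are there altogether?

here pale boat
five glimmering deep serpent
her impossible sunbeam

Line 1: "here pale boat": 1+1+1 = 3
Line 2: "five glimmering deep serpent": 1+3+1+2 = 7
Line 3: "her impossible sunbeam": 1+4+2 = 7
Total: 3 + 7 + 7 = 17

17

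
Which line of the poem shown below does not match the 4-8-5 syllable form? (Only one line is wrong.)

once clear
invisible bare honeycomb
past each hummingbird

Line 1

Line 1: "once clear": 1+1 = 2 (expected 4)
Line 2: "invisible bare honeycomb": 4+1+3 = 8 ✓
Line 3: "past each hummingbird": 1+1+3 = 5 ✓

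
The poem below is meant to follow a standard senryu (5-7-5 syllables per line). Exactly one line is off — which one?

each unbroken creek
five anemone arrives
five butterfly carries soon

The third line

Line 1: each (1), unbroken (3), creek (1) → 5 ✓
Line 2: five (1), anemone (4), arrives (2) → 7 ✓
Line 3: five (1), butterfly (3), carries (2), soon (1) → 7 (expected 5)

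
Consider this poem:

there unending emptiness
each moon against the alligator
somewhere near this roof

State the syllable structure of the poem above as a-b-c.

7-9-5

Line 1: "there unending emptiness": 1+3+3 = 7
Line 2: "each moon against the alligator": 1+1+2+1+4 = 9
Line 3: "somewhere near this roof": 2+1+1+1 = 5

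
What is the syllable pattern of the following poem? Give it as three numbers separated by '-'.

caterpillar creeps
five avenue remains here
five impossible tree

Line 1: "caterpillar creeps": 4+1 = 5
Line 2: "five avenue remains here": 1+3+2+1 = 7
Line 3: "five impossible tree": 1+4+1 = 6

5-7-6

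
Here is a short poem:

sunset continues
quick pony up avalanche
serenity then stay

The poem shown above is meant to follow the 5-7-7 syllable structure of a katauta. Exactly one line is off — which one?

Line 1: sunset(2) + continues(3) = 5 ✓
Line 2: quick(1) + pony(2) + up(1) + avalanche(3) = 7 ✓
Line 3: serenity(4) + then(1) + stay(1) = 6 (expected 7)

The third line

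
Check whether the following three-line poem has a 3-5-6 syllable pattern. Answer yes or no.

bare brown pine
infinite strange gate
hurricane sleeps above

Line 1: "bare brown pine": 1+1+1 = 3 ✓
Line 2: "infinite strange gate": 3+1+1 = 5 ✓
Line 3: "hurricane sleeps above": 3+1+2 = 6 ✓

Yes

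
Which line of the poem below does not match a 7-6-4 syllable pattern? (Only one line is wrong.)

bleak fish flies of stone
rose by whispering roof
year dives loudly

Line 1

Line 1: bleak (1), fish (1), flies (1), of (1), stone (1) → 5 (expected 7)
Line 2: rose (1), by (1), whispering (3), roof (1) → 6 ✓
Line 3: year (1), dives (1), loudly (2) → 4 ✓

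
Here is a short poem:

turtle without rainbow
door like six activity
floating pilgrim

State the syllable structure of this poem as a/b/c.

6/7/4

Line 1: turtle(2) + without(2) + rainbow(2) = 6
Line 2: door(1) + like(1) + six(1) + activity(4) = 7
Line 3: floating(2) + pilgrim(2) = 4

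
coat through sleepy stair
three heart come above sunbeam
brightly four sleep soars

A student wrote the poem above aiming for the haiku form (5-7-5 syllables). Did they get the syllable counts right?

Line 1: "coat through sleepy stair": 1+1+2+1 = 5 ✓
Line 2: "three heart come above sunbeam": 1+1+1+2+2 = 7 ✓
Line 3: "brightly four sleep soars": 2+1+1+1 = 5 ✓

Yes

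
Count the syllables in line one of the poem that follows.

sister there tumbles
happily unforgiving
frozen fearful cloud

Line one: sister (2), there (1), tumbles (2) → 5

5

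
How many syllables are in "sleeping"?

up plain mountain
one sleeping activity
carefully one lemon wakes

2

"sleeping" has 2 syllables.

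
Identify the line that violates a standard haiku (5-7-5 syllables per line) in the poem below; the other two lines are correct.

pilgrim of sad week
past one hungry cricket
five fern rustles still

Line 2

Line 1: pilgrim(2) + of(1) + sad(1) + week(1) = 5 ✓
Line 2: past(1) + one(1) + hungry(2) + cricket(2) = 6 (expected 7)
Line 3: five(1) + fern(1) + rustles(2) + still(1) = 5 ✓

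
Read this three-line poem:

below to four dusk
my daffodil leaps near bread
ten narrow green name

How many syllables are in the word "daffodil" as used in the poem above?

3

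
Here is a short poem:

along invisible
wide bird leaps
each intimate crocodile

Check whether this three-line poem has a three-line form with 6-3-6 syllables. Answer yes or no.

No

Line 1: along (2), invisible (4) → 6 ✓
Line 2: wide (1), bird (1), leaps (1) → 3 ✓
Line 3: each (1), intimate (3), crocodile (3) → 7 (expected 6)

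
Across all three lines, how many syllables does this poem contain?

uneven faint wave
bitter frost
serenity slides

13

Line 1: uneven (3), faint (1), wave (1) → 5
Line 2: bitter (2), frost (1) → 3
Line 3: serenity (4), slides (1) → 5
Total: 5 + 3 + 5 = 13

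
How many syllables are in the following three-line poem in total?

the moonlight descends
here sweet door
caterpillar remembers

15

Line 1: "the moonlight descends": 1+2+2 = 5
Line 2: "here sweet door": 1+1+1 = 3
Line 3: "caterpillar remembers": 4+3 = 7
Total: 5 + 3 + 7 = 15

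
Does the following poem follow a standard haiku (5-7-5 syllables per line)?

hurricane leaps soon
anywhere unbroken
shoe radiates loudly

Line 1: hurricane(3) + leaps(1) + soon(1) = 5 ✓
Line 2: anywhere(3) + unbroken(3) = 6 (expected 7)
Line 3: shoe(1) + radiates(3) + loudly(2) = 6 (expected 5)

No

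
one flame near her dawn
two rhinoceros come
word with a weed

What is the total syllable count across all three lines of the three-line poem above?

Line 1: one(1) + flame(1) + near(1) + her(1) + dawn(1) = 5
Line 2: two(1) + rhinoceros(4) + come(1) = 6
Line 3: word(1) + with(1) + a(1) + weed(1) = 4
Total: 5 + 6 + 4 = 15

15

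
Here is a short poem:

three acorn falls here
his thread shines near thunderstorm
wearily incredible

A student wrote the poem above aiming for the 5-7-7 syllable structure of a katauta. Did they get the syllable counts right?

Yes

Line 1: three(1) + acorn(2) + falls(1) + here(1) = 5 ✓
Line 2: his(1) + thread(1) + shines(1) + near(1) + thunderstorm(3) = 7 ✓
Line 3: wearily(3) + incredible(4) = 7 ✓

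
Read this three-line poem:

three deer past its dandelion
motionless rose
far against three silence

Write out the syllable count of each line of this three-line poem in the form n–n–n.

Line 1: three (1), deer (1), past (1), its (1), dandelion (4) → 8
Line 2: motionless (3), rose (1) → 4
Line 3: far (1), against (2), three (1), silence (2) → 6

8–4–6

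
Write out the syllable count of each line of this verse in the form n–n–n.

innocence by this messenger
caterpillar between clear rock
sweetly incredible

8–8–6

Line 1: innocence (3), by (1), this (1), messenger (3) → 8
Line 2: caterpillar (4), between (2), clear (1), rock (1) → 8
Line 3: sweetly (2), incredible (4) → 6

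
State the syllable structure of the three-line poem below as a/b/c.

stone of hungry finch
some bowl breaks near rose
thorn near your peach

Line 1: stone (1), of (1), hungry (2), finch (1) → 5
Line 2: some (1), bowl (1), breaks (1), near (1), rose (1) → 5
Line 3: thorn (1), near (1), your (1), peach (1) → 4

5/5/4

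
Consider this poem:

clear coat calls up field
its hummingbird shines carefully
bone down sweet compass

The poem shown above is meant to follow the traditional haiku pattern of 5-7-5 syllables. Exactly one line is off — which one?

Line 2

Line 1: clear (1), coat (1), calls (1), up (1), field (1) → 5 ✓
Line 2: its (1), hummingbird (3), shines (1), carefully (3) → 8 (expected 7)
Line 3: bone (1), down (1), sweet (1), compass (2) → 5 ✓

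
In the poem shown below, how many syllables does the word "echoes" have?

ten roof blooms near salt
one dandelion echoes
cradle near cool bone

2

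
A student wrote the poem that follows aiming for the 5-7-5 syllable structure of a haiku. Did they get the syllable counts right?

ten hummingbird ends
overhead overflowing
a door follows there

Line 1: "ten hummingbird ends": 1+3+1 = 5 ✓
Line 2: "overhead overflowing": 3+4 = 7 ✓
Line 3: "a door follows there": 1+1+2+1 = 5 ✓

Yes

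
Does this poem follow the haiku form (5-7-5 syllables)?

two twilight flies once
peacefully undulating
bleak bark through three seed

Yes

Line 1: "two twilight flies once": 1+2+1+1 = 5 ✓
Line 2: "peacefully undulating": 3+4 = 7 ✓
Line 3: "bleak bark through three seed": 1+1+1+1+1 = 5 ✓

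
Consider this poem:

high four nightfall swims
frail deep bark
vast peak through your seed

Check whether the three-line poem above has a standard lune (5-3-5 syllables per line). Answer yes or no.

Yes

Line 1: high (1), four (1), nightfall (2), swims (1) → 5 ✓
Line 2: frail (1), deep (1), bark (1) → 3 ✓
Line 3: vast (1), peak (1), through (1), your (1), seed (1) → 5 ✓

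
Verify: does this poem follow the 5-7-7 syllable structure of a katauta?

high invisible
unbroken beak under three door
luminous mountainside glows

Line 1: high(1) + invisible(4) = 5 ✓
Line 2: unbroken(3) + beak(1) + under(2) + three(1) + door(1) = 8 (expected 7)
Line 3: luminous(3) + mountainside(3) + glows(1) = 7 ✓

No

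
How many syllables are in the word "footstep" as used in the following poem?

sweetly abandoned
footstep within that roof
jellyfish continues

2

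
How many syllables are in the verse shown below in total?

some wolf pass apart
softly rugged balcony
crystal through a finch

Line 1: some(1) + wolf(1) + pass(1) + apart(2) = 5
Line 2: softly(2) + rugged(2) + balcony(3) = 7
Line 3: crystal(2) + through(1) + a(1) + finch(1) = 5
Total: 5 + 7 + 5 = 17

17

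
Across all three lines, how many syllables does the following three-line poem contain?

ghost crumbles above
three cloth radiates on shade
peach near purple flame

17

Line 1: "ghost crumbles above": 1+2+2 = 5
Line 2: "three cloth radiates on shade": 1+1+3+1+1 = 7
Line 3: "peach near purple flame": 1+1+2+1 = 5
Total: 5 + 7 + 5 = 17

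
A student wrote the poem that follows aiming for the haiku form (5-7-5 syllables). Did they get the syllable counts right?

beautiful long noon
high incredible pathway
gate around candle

Line 1: "beautiful long noon": 3+1+1 = 5 ✓
Line 2: "high incredible pathway": 1+4+2 = 7 ✓
Line 3: "gate around candle": 1+2+2 = 5 ✓

Yes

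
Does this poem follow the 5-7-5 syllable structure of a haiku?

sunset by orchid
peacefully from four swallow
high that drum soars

Line 1: sunset(2) + by(1) + orchid(2) = 5 ✓
Line 2: peacefully(3) + from(1) + four(1) + swallow(2) = 7 ✓
Line 3: high(1) + that(1) + drum(1) + soars(1) = 4 (expected 5)

No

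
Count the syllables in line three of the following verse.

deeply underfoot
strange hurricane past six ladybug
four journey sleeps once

5

Line three: "four journey sleeps once": 1+2+1+1 = 5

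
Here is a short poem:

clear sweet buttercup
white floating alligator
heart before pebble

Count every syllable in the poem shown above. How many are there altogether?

17

Line 1: "clear sweet buttercup": 1+1+3 = 5
Line 2: "white floating alligator": 1+2+4 = 7
Line 3: "heart before pebble": 1+2+2 = 5
Total: 5 + 7 + 5 = 17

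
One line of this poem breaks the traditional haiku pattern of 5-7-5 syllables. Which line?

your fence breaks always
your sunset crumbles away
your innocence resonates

Line 1: your(1) + fence(1) + breaks(1) + always(2) = 5 ✓
Line 2: your(1) + sunset(2) + crumbles(2) + away(2) = 7 ✓
Line 3: your(1) + innocence(3) + resonates(3) = 7 (expected 5)

Line 3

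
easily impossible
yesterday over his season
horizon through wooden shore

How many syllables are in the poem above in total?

Line 1: easily(3) + impossible(4) = 7
Line 2: yesterday(3) + over(2) + his(1) + season(2) = 8
Line 3: horizon(3) + through(1) + wooden(2) + shore(1) = 7
Total: 7 + 8 + 7 = 22

22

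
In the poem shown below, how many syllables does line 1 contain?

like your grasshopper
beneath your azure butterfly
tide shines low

5

Line 1: like(1) + your(1) + grasshopper(3) = 5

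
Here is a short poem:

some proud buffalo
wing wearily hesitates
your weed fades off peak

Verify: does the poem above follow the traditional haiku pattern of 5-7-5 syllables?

Yes

Line 1: "some proud buffalo": 1+1+3 = 5 ✓
Line 2: "wing wearily hesitates": 1+3+3 = 7 ✓
Line 3: "your weed fades off peak": 1+1+1+1+1 = 5 ✓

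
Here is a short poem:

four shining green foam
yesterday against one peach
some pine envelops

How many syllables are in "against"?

2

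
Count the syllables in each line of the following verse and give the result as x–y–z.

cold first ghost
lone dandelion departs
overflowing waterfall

3–7–7

Line 1: cold (1), first (1), ghost (1) → 3
Line 2: lone (1), dandelion (4), departs (2) → 7
Line 3: overflowing (4), waterfall (3) → 7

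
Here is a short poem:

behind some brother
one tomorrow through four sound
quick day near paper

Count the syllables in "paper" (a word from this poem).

2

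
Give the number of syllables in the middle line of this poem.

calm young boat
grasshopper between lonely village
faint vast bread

The middle line: grasshopper(3) + between(2) + lonely(2) + village(2) = 9

9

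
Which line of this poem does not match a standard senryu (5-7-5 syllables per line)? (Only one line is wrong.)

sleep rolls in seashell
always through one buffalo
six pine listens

Line 1: sleep(1) + rolls(1) + in(1) + seashell(2) = 5 ✓
Line 2: always(2) + through(1) + one(1) + buffalo(3) = 7 ✓
Line 3: six(1) + pine(1) + listens(2) = 4 (expected 5)

Line 3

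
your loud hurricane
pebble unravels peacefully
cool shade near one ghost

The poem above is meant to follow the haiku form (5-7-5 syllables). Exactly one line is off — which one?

Line 1: your(1) + loud(1) + hurricane(3) = 5 ✓
Line 2: pebble(2) + unravels(3) + peacefully(3) = 8 (expected 7)
Line 3: cool(1) + shade(1) + near(1) + one(1) + ghost(1) = 5 ✓

The second line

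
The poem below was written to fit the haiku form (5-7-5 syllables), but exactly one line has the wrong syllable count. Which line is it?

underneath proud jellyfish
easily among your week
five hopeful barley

Line 1

Line 1: "underneath proud jellyfish": 3+1+3 = 7 (expected 5)
Line 2: "easily among your week": 3+2+1+1 = 7 ✓
Line 3: "five hopeful barley": 1+2+2 = 5 ✓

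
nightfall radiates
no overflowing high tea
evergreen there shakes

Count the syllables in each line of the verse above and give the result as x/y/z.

Line 1: "nightfall radiates": 2+3 = 5
Line 2: "no overflowing high tea": 1+4+1+1 = 7
Line 3: "evergreen there shakes": 3+1+1 = 5

5/7/5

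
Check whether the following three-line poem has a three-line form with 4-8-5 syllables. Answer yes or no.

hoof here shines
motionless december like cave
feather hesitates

No

Line 1: "hoof here shines": 1+1+1 = 3 (expected 4)
Line 2: "motionless december like cave": 3+3+1+1 = 8 ✓
Line 3: "feather hesitates": 2+3 = 5 ✓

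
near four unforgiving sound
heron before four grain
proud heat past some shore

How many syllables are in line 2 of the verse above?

Line 2: heron (2), before (2), four (1), grain (1) → 6

6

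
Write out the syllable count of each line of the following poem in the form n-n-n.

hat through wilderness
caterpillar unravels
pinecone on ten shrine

Line 1: hat(1) + through(1) + wilderness(3) = 5
Line 2: caterpillar(4) + unravels(3) = 7
Line 3: pinecone(2) + on(1) + ten(1) + shrine(1) = 5

5-7-5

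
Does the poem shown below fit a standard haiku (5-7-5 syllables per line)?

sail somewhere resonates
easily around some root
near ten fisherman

No

Line 1: sail (1), somewhere (2), resonates (3) → 6 (expected 5)
Line 2: easily (3), around (2), some (1), root (1) → 7 ✓
Line 3: near (1), ten (1), fisherman (3) → 5 ✓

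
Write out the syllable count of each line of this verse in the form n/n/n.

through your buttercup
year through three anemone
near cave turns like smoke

Line 1: through (1), your (1), buttercup (3) → 5
Line 2: year (1), through (1), three (1), anemone (4) → 7
Line 3: near (1), cave (1), turns (1), like (1), smoke (1) → 5

5/7/5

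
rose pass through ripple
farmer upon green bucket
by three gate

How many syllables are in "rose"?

1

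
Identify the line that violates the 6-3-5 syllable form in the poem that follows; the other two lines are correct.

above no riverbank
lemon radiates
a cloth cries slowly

Line 1: above (2), no (1), riverbank (3) → 6 ✓
Line 2: lemon (2), radiates (3) → 5 (expected 3)
Line 3: a (1), cloth (1), cries (1), slowly (2) → 5 ✓

The second line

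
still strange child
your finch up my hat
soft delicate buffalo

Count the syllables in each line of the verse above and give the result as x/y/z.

Line 1: "still strange child": 1+1+1 = 3
Line 2: "your finch up my hat": 1+1+1+1+1 = 5
Line 3: "soft delicate buffalo": 1+3+3 = 7

3/5/7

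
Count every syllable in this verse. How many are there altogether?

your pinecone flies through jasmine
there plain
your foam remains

Line 1: "your pinecone flies through jasmine": 1+2+1+1+2 = 7
Line 2: "there plain": 1+1 = 2
Line 3: "your foam remains": 1+1+2 = 4
Total: 7 + 2 + 4 = 13

13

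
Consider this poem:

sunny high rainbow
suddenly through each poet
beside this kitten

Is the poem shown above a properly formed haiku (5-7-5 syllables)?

Yes

Line 1: "sunny high rainbow": 2+1+2 = 5 ✓
Line 2: "suddenly through each poet": 3+1+1+2 = 7 ✓
Line 3: "beside this kitten": 2+1+2 = 5 ✓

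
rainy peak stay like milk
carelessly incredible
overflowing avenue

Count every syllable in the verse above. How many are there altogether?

20

Line 1: rainy (2), peak (1), stay (1), like (1), milk (1) → 6
Line 2: carelessly (3), incredible (4) → 7
Line 3: overflowing (4), avenue (3) → 7
Total: 6 + 7 + 7 = 20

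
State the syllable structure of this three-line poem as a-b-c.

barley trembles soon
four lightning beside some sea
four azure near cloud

Line 1: barley(2) + trembles(2) + soon(1) = 5
Line 2: four(1) + lightning(2) + beside(2) + some(1) + sea(1) = 7
Line 3: four(1) + azure(2) + near(1) + cloud(1) = 5

5-7-5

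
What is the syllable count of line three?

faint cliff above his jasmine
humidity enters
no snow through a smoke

5

Line three: no(1) + snow(1) + through(1) + a(1) + smoke(1) = 5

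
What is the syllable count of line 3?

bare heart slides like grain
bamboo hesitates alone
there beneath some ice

5

Line 3: "there beneath some ice": 1+2+1+1 = 5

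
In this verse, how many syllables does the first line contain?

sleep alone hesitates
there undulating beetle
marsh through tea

The first line: sleep (1), alone (2), hesitates (3) → 6

6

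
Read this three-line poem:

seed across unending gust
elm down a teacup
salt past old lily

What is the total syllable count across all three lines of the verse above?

Line 1: seed(1) + across(2) + unending(3) + gust(1) = 7
Line 2: elm(1) + down(1) + a(1) + teacup(2) = 5
Line 3: salt(1) + past(1) + old(1) + lily(2) = 5
Total: 7 + 5 + 5 = 17

17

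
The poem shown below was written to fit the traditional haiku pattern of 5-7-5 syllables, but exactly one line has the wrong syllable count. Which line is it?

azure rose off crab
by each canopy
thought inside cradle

Line 2

Line 1: azure(2) + rose(1) + off(1) + crab(1) = 5 ✓
Line 2: by(1) + each(1) + canopy(3) = 5 (expected 7)
Line 3: thought(1) + inside(2) + cradle(2) = 5 ✓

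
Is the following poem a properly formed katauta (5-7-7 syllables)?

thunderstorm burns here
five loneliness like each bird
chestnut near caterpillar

Yes

Line 1: thunderstorm(3) + burns(1) + here(1) = 5 ✓
Line 2: five(1) + loneliness(3) + like(1) + each(1) + bird(1) = 7 ✓
Line 3: chestnut(2) + near(1) + caterpillar(4) = 7 ✓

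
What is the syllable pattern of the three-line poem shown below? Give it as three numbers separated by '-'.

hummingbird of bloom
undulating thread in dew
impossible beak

Line 1: "hummingbird of bloom": 3+1+1 = 5
Line 2: "undulating thread in dew": 4+1+1+1 = 7
Line 3: "impossible beak": 4+1 = 5

5-7-5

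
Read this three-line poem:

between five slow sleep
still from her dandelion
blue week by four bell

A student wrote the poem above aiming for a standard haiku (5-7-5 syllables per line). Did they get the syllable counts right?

Line 1: "between five slow sleep": 2+1+1+1 = 5 ✓
Line 2: "still from her dandelion": 1+1+1+4 = 7 ✓
Line 3: "blue week by four bell": 1+1+1+1+1 = 5 ✓

Yes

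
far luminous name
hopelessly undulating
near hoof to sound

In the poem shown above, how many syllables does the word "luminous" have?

3

"luminous" has 3 syllables.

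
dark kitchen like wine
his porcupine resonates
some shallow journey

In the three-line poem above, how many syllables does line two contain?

Line two: his (1), porcupine (3), resonates (3) → 7

7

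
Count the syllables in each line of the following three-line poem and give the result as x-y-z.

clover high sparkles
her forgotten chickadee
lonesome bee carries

5-7-5

Line 1: "clover high sparkles": 2+1+2 = 5
Line 2: "her forgotten chickadee": 1+3+3 = 7
Line 3: "lonesome bee carries": 2+1+2 = 5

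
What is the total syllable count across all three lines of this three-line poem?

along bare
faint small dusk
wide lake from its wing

Line 1: along (2), bare (1) → 3
Line 2: faint (1), small (1), dusk (1) → 3
Line 3: wide (1), lake (1), from (1), its (1), wing (1) → 5
Total: 3 + 3 + 5 = 11

11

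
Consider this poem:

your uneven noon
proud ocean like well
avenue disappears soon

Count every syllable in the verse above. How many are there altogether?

Line 1: your(1) + uneven(3) + noon(1) = 5
Line 2: proud(1) + ocean(2) + like(1) + well(1) = 5
Line 3: avenue(3) + disappears(3) + soon(1) = 7
Total: 5 + 5 + 7 = 17

17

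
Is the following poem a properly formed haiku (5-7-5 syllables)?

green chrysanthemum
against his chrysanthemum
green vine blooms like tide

Line 1: "green chrysanthemum": 1+4 = 5 ✓
Line 2: "against his chrysanthemum": 2+1+4 = 7 ✓
Line 3: "green vine blooms like tide": 1+1+1+1+1 = 5 ✓

Yes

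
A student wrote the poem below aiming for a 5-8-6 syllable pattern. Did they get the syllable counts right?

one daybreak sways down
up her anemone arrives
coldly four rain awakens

No

Line 1: one (1), daybreak (2), sways (1), down (1) → 5 ✓
Line 2: up (1), her (1), anemone (4), arrives (2) → 8 ✓
Line 3: coldly (2), four (1), rain (1), awakens (3) → 7 (expected 6)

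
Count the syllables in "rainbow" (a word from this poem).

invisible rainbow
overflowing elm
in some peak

"rainbow" has 2 syllables.

2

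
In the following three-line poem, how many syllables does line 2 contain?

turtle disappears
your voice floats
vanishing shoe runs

3

Line 2: your(1) + voice(1) + floats(1) = 3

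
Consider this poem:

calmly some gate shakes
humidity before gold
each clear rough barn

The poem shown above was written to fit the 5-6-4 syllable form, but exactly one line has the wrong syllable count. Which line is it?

Line 1: "calmly some gate shakes": 2+1+1+1 = 5 ✓
Line 2: "humidity before gold": 4+2+1 = 7 (expected 6)
Line 3: "each clear rough barn": 1+1+1+1 = 4 ✓

Line 2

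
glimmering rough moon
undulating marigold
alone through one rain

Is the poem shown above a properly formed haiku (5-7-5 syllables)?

Line 1: glimmering(3) + rough(1) + moon(1) = 5 ✓
Line 2: undulating(4) + marigold(3) = 7 ✓
Line 3: alone(2) + through(1) + one(1) + rain(1) = 5 ✓

Yes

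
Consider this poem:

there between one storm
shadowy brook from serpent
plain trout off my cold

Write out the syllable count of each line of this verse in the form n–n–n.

5–7–5

Line 1: "there between one storm": 1+2+1+1 = 5
Line 2: "shadowy brook from serpent": 3+1+1+2 = 7
Line 3: "plain trout off my cold": 1+1+1+1+1 = 5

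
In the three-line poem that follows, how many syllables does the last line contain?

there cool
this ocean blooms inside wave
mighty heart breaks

The last line: "mighty heart breaks": 2+1+1 = 4

4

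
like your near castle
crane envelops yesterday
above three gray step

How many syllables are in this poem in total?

Line 1: "like your near castle": 1+1+1+2 = 5
Line 2: "crane envelops yesterday": 1+3+3 = 7
Line 3: "above three gray step": 2+1+1+1 = 5
Total: 5 + 7 + 5 = 17

17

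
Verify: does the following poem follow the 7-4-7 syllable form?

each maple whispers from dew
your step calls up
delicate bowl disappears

Line 1: each(1) + maple(2) + whispers(2) + from(1) + dew(1) = 7 ✓
Line 2: your(1) + step(1) + calls(1) + up(1) = 4 ✓
Line 3: delicate(3) + bowl(1) + disappears(3) = 7 ✓

Yes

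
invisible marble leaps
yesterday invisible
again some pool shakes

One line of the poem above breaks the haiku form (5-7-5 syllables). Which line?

Line 1: invisible (4), marble (2), leaps (1) → 7 (expected 5)
Line 2: yesterday (3), invisible (4) → 7 ✓
Line 3: again (2), some (1), pool (1), shakes (1) → 5 ✓

The first line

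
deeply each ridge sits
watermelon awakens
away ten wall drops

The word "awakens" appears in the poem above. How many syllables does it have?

3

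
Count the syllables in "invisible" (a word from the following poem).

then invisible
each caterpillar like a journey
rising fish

"invisible" has 4 syllables.

4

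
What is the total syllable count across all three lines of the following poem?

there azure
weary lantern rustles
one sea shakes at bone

Line 1: there (1), azure (2) → 3
Line 2: weary (2), lantern (2), rustles (2) → 6
Line 3: one (1), sea (1), shakes (1), at (1), bone (1) → 5
Total: 3 + 6 + 5 = 14

14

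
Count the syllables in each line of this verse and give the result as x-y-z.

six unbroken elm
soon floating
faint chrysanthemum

Line 1: six (1), unbroken (3), elm (1) → 5
Line 2: soon (1), floating (2) → 3
Line 3: faint (1), chrysanthemum (4) → 5

5-3-5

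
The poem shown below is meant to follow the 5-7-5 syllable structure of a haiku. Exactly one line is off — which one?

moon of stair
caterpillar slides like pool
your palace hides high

Line 1: "moon of stair": 1+1+1 = 3 (expected 5)
Line 2: "caterpillar slides like pool": 4+1+1+1 = 7 ✓
Line 3: "your palace hides high": 1+2+1+1 = 5 ✓

Line 1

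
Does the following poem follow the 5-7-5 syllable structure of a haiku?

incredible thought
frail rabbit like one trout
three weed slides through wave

Line 1: incredible (4), thought (1) → 5 ✓
Line 2: frail (1), rabbit (2), like (1), one (1), trout (1) → 6 (expected 7)
Line 3: three (1), weed (1), slides (1), through (1), wave (1) → 5 ✓

No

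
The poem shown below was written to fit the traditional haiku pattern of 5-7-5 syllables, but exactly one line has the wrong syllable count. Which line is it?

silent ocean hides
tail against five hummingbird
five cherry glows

The third line

Line 1: silent(2) + ocean(2) + hides(1) = 5 ✓
Line 2: tail(1) + against(2) + five(1) + hummingbird(3) = 7 ✓
Line 3: five(1) + cherry(2) + glows(1) = 4 (expected 5)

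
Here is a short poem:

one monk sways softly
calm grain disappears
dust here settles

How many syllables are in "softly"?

"softly" has 2 syllables.

2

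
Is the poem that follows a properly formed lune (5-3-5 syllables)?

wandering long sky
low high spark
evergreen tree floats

Yes

Line 1: wandering(3) + long(1) + sky(1) = 5 ✓
Line 2: low(1) + high(1) + spark(1) = 3 ✓
Line 3: evergreen(3) + tree(1) + floats(1) = 5 ✓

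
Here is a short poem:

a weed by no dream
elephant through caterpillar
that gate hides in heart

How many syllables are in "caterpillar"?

"caterpillar" has 4 syllables.

4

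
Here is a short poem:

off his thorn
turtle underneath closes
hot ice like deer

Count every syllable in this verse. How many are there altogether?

Line 1: off (1), his (1), thorn (1) → 3
Line 2: turtle (2), underneath (3), closes (2) → 7
Line 3: hot (1), ice (1), like (1), deer (1) → 4
Total: 3 + 7 + 4 = 14

14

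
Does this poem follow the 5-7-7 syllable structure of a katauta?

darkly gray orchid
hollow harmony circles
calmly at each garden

Line 1: darkly (2), gray (1), orchid (2) → 5 ✓
Line 2: hollow (2), harmony (3), circles (2) → 7 ✓
Line 3: calmly (2), at (1), each (1), garden (2) → 6 (expected 7)

No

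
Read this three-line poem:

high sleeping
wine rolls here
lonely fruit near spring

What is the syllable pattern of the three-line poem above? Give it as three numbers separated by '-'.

Line 1: high (1), sleeping (2) → 3
Line 2: wine (1), rolls (1), here (1) → 3
Line 3: lonely (2), fruit (1), near (1), spring (1) → 5

3-3-5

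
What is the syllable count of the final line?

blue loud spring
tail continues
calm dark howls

The final line: calm(1) + dark(1) + howls(1) = 3

3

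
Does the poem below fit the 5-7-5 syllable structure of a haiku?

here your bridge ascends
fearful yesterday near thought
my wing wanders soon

Line 1: "here your bridge ascends": 1+1+1+2 = 5 ✓
Line 2: "fearful yesterday near thought": 2+3+1+1 = 7 ✓
Line 3: "my wing wanders soon": 1+1+2+1 = 5 ✓

Yes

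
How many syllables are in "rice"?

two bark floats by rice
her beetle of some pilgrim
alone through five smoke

1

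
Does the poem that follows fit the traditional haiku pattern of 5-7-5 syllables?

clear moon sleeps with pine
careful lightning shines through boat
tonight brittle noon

Line 1: "clear moon sleeps with pine": 1+1+1+1+1 = 5 ✓
Line 2: "careful lightning shines through boat": 2+2+1+1+1 = 7 ✓
Line 3: "tonight brittle noon": 2+2+1 = 5 ✓

Yes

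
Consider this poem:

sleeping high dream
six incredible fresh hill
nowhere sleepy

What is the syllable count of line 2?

Line 2: "six incredible fresh hill": 1+4+1+1 = 7

7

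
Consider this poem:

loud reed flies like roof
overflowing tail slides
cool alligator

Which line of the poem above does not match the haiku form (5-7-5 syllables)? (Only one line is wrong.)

The second line

Line 1: loud (1), reed (1), flies (1), like (1), roof (1) → 5 ✓
Line 2: overflowing (4), tail (1), slides (1) → 6 (expected 7)
Line 3: cool (1), alligator (4) → 5 ✓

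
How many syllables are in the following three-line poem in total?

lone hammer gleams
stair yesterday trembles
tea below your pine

Line 1: lone(1) + hammer(2) + gleams(1) = 4
Line 2: stair(1) + yesterday(3) + trembles(2) = 6
Line 3: tea(1) + below(2) + your(1) + pine(1) = 5
Total: 4 + 6 + 5 = 15

15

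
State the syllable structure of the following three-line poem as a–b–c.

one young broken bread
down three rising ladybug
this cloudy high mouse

5–7–5

Line 1: one(1) + young(1) + broken(2) + bread(1) = 5
Line 2: down(1) + three(1) + rising(2) + ladybug(3) = 7
Line 3: this(1) + cloudy(2) + high(1) + mouse(1) = 5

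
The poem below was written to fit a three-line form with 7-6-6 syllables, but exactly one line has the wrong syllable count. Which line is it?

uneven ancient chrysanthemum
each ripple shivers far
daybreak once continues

The first line

Line 1: uneven (3), ancient (2), chrysanthemum (4) → 9 (expected 7)
Line 2: each (1), ripple (2), shivers (2), far (1) → 6 ✓
Line 3: daybreak (2), once (1), continues (3) → 6 ✓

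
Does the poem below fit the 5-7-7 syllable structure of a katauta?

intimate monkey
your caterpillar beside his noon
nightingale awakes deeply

No

Line 1: intimate (3), monkey (2) → 5 ✓
Line 2: your (1), caterpillar (4), beside (2), his (1), noon (1) → 9 (expected 7)
Line 3: nightingale (3), awakes (2), deeply (2) → 7 ✓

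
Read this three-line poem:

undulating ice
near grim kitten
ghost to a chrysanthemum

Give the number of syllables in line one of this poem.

Line one: undulating (4), ice (1) → 5

5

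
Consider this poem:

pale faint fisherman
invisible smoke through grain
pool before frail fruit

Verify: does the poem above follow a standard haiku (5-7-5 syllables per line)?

Line 1: "pale faint fisherman": 1+1+3 = 5 ✓
Line 2: "invisible smoke through grain": 4+1+1+1 = 7 ✓
Line 3: "pool before frail fruit": 1+2+1+1 = 5 ✓

Yes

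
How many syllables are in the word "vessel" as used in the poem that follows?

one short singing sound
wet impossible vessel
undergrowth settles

2

"vessel" has 2 syllables.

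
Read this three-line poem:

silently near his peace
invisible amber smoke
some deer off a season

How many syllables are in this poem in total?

19

Line 1: silently(3) + near(1) + his(1) + peace(1) = 6
Line 2: invisible(4) + amber(2) + smoke(1) = 7
Line 3: some(1) + deer(1) + off(1) + a(1) + season(2) = 6
Total: 6 + 7 + 6 = 19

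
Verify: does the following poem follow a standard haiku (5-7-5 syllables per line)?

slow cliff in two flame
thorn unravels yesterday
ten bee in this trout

Line 1: "slow cliff in two flame": 1+1+1+1+1 = 5 ✓
Line 2: "thorn unravels yesterday": 1+3+3 = 7 ✓
Line 3: "ten bee in this trout": 1+1+1+1+1 = 5 ✓

Yes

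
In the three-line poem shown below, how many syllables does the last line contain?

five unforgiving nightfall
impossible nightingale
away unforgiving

6

The last line: "away unforgiving": 2+4 = 6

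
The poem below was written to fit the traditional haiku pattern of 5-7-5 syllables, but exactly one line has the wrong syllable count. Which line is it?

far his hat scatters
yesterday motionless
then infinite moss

The second line

Line 1: "far his hat scatters": 1+1+1+2 = 5 ✓
Line 2: "yesterday motionless": 3+3 = 6 (expected 7)
Line 3: "then infinite moss": 1+3+1 = 5 ✓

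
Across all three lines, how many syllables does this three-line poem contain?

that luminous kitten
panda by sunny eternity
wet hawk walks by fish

Line 1: "that luminous kitten": 1+3+2 = 6
Line 2: "panda by sunny eternity": 2+1+2+4 = 9
Line 3: "wet hawk walks by fish": 1+1+1+1+1 = 5
Total: 6 + 9 + 5 = 20

20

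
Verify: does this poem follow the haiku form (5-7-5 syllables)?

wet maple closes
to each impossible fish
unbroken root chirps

Yes

Line 1: "wet maple closes": 1+2+2 = 5 ✓
Line 2: "to each impossible fish": 1+1+4+1 = 7 ✓
Line 3: "unbroken root chirps": 3+1+1 = 5 ✓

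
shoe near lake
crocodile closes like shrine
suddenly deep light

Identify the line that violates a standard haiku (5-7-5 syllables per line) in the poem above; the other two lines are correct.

The first line

Line 1: "shoe near lake": 1+1+1 = 3 (expected 5)
Line 2: "crocodile closes like shrine": 3+2+1+1 = 7 ✓
Line 3: "suddenly deep light": 3+1+1 = 5 ✓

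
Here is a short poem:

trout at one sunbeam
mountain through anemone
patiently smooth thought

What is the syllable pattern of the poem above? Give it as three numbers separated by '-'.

5-7-5

Line 1: trout(1) + at(1) + one(1) + sunbeam(2) = 5
Line 2: mountain(2) + through(1) + anemone(4) = 7
Line 3: patiently(3) + smooth(1) + thought(1) = 5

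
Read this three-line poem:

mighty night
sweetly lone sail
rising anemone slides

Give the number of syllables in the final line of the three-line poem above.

The final line: "rising anemone slides": 2+4+1 = 7

7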